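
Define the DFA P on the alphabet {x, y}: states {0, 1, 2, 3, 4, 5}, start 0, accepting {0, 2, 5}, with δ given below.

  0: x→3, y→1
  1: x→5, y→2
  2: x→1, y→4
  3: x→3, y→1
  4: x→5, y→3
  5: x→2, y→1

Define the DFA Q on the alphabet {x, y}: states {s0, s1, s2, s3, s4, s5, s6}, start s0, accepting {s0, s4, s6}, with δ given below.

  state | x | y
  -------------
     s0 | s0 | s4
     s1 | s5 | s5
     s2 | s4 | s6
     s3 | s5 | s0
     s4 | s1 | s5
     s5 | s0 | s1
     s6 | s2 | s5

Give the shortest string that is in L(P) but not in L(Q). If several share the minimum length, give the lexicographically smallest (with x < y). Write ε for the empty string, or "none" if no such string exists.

yx

The string yx is accepted by P but not by Q.
No shorter string lies in the difference, and yx is the lexicographically first length-2 string in L(P) \ L(Q).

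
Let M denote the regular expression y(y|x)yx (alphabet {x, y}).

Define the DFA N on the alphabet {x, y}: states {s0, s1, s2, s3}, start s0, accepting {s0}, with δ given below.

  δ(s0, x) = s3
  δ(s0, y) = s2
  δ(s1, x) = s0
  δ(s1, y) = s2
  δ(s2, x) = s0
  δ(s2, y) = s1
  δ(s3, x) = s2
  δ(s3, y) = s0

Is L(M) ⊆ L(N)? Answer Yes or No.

Yes

Converting the expression M to a DFA (subset construction, then merging equivalent states) gives the minimal DFA with states {m0, m1, m2, m3, m4, m5}, start state m0, accepting states {m5} and transitions m0: x→m1, y→m2; m1: x→m1, y→m1; m2: x→m3, y→m3; m3: x→m1, y→m4; m4: x→m5, y→m1; m5: x→m1, y→m1.
Exploring the product automaton M × N from the start pair (m0, s0), following both machines on each input symbol, reaches 10 state pairs: (m0, s0), (m1, s3), (m2, s2), (m1, s2), (m1, s0), (m3, s0), (m3, s1), (m1, s1), (m4, s2), (m5, s0).
M accepts in {m5} and N accepts in {s0}. The reachable pairs whose M-component is accepting are (m5, s0); in each of them the N-component is accepting too, so the product for L(M) \ L(N) (M-component accepting, N-component rejecting) has no reachable accepting pair and the difference is empty.
Hence every string in L(M) is also in L(N).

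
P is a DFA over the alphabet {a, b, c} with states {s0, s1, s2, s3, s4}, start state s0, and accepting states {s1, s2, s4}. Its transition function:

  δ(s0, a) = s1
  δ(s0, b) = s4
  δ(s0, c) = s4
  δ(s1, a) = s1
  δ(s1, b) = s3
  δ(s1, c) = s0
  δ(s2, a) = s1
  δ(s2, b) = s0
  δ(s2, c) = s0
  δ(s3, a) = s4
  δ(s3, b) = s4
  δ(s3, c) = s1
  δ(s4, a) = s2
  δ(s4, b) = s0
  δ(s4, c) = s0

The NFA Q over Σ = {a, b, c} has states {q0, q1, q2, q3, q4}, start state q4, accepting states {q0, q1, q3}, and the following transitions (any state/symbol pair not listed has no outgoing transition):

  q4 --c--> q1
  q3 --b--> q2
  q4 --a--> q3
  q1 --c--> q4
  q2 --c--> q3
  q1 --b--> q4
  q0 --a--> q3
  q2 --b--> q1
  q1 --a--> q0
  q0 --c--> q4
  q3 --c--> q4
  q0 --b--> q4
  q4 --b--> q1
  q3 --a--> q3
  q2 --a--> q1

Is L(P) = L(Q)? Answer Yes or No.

Yes

Exploring the product automaton P × Q from the start pair (s0, q4), following both machines on each input symbol, reaches 5 state pairs: (s0, q4), (s1, q3), (s4, q1), (s3, q2), (s2, q0).
P accepts in {s1, s2, s4} and Q accepts in {q0, q1, q3}. In every reachable pair the two components are either both accepting — (s1, q3), (s4, q1), (s2, q0) — or both non-accepting, so no string is accepted by exactly one of the machines: L(P) \ L(Q) and L(Q) \ L(P) are both empty.
Hence every string is accepted by P iff it is accepted by Q, and the two languages coincide.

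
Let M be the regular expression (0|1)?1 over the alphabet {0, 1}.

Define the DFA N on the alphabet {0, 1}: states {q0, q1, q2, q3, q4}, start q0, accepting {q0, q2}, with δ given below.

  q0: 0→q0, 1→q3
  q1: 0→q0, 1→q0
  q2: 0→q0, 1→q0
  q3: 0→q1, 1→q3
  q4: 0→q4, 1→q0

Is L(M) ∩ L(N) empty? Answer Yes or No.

Yes

Converting the expression M to a DFA (subset construction, then merging equivalent states) gives the minimal DFA with states {m0, m1, m2, m3, m4}, start state m0, accepting states {m2, m4} and transitions m0: 0→m1, 1→m2; m1: 0→m3, 1→m4; m2: 0→m3, 1→m4; m3: 0→m3, 1→m3; m4: 0→m3, 1→m3.
Exploring the product automaton M × N from the start pair (m0, q0), following both machines on each input symbol, reaches 7 state pairs: (m0, q0), (m1, q0), (m2, q3), (m3, q0), (m4, q3), (m3, q1), (m3, q3).
M accepts in {m2, m4} and N accepts in {q0, q2}; no reachable pair has both components accepting, so no string drives both machines to acceptance simultaneously and L(M) ∩ L(N) = ∅.
So no string is accepted by both, and the intersection is empty.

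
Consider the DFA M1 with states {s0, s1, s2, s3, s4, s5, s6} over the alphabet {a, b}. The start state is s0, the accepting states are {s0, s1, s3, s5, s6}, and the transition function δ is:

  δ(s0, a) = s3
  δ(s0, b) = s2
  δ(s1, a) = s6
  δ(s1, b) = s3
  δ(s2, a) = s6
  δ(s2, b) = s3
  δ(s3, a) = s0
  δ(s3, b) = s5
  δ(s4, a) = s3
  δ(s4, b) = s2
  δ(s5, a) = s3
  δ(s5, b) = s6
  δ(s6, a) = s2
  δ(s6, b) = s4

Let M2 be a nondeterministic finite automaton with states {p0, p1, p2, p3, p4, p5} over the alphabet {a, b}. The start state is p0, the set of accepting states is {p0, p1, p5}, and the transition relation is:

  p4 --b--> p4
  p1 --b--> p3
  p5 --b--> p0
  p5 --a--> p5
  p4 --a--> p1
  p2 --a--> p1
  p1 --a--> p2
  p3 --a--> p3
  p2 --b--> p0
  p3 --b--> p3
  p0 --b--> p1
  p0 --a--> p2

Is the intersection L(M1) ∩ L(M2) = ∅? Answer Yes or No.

The empty string ε is accepted by both M1 and M2.
Hence L(M1) ∩ L(M2) ≠ ∅.

No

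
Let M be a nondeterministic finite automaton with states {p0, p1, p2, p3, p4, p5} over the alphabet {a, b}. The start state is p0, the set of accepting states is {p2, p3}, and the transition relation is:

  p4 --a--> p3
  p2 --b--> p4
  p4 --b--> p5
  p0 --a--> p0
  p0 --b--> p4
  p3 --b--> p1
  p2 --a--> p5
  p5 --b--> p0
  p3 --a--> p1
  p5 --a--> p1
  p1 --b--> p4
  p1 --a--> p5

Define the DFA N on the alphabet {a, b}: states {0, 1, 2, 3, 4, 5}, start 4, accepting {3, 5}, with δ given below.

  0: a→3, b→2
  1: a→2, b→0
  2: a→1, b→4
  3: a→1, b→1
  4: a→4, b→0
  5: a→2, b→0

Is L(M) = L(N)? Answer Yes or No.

Yes

Exploring the product automaton M × N from the start pair (p0, 4), following both machines on each input symbol, reaches 5 state pairs: (p0, 4), (p4, 0), (p3, 3), (p5, 2), (p1, 1).
M accepts in {p2, p3} and N accepts in {3, 5}. In every reachable pair the two components are either both accepting — (p3, 3) — or both non-accepting, so no string is accepted by exactly one of the machines: L(M) \ L(N) and L(N) \ L(M) are both empty.
Hence every string is accepted by M iff it is accepted by N, and the two languages coincide.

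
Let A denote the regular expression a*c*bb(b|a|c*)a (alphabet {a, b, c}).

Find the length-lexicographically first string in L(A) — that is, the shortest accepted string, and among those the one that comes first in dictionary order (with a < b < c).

By inspection of the expression, no string of length less than 3 matches, and bba is the lexicographically first match of length 3.

bba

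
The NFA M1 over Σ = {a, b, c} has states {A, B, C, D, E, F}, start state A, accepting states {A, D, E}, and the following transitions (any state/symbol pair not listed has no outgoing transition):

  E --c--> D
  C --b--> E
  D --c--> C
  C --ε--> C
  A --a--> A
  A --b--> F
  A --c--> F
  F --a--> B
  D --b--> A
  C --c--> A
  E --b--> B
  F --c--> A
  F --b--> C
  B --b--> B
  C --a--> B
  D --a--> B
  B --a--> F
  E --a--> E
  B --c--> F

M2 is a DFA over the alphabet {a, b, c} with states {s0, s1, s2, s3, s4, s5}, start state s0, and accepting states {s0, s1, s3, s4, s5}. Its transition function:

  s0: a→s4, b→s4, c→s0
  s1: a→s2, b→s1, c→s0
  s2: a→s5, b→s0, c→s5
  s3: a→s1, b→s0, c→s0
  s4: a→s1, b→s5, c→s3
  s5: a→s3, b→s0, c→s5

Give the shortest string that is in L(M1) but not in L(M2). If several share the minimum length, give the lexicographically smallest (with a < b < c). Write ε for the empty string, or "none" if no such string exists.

aaa

The string aaa is accepted by M1 but not by M2.
No shorter string lies in the difference, and aaa is the lexicographically first length-3 string in L(M1) \ L(M2).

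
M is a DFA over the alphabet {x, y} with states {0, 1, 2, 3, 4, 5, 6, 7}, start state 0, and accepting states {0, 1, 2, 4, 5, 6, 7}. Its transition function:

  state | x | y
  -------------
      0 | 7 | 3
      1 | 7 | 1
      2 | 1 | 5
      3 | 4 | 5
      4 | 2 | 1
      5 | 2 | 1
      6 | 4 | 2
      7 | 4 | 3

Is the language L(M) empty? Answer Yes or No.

The empty string ε is accepted: the run 0 ends in the accepting state 0.
Since at least one string is accepted, L(M) is not empty.

No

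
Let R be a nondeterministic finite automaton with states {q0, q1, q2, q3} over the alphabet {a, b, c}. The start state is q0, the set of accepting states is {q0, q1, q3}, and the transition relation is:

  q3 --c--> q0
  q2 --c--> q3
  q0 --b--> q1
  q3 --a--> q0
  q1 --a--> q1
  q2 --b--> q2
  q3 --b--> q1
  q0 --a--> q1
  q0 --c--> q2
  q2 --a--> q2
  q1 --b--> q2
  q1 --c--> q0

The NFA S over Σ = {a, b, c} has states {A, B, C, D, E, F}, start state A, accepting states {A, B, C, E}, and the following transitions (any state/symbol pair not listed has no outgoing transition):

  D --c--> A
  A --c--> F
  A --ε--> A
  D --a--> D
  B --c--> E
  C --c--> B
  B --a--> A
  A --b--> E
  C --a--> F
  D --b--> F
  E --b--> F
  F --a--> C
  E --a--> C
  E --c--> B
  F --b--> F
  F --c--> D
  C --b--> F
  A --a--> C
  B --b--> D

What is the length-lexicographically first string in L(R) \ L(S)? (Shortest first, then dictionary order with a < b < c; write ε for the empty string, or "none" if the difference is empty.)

aa

The string aa is accepted by R but not by S.
No shorter string lies in the difference, and aa is the lexicographically first length-2 string in L(R) \ L(S).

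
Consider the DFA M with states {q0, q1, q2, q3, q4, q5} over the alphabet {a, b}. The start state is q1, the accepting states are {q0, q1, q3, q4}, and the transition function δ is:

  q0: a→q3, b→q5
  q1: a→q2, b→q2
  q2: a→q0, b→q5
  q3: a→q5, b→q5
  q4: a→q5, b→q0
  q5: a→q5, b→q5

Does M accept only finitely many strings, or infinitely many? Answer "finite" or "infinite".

The useful states (reachable from q1 and able to reach an accepting state) are {q0, q1, q2, q3}.
Restricted to these states the transition graph has no cycle, so every accepting path has bounded length and L is finite.

finite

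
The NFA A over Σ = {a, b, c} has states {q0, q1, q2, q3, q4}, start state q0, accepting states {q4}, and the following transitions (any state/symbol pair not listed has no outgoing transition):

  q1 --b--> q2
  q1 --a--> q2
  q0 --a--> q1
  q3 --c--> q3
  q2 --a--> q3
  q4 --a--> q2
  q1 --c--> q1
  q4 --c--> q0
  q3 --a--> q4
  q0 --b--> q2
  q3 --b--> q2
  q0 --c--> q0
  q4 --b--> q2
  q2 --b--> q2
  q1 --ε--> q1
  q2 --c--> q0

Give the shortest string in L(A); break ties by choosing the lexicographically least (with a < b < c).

baa

A breadth-first search from q0 reaches an accepting state first via the path q0 → q2 → q3 → q4 on input baa.
No string of length < 3 is accepted (BFS exhausts all shorter strings without reaching an accepting state), and baa is the lexicographically least accepting string of length 3.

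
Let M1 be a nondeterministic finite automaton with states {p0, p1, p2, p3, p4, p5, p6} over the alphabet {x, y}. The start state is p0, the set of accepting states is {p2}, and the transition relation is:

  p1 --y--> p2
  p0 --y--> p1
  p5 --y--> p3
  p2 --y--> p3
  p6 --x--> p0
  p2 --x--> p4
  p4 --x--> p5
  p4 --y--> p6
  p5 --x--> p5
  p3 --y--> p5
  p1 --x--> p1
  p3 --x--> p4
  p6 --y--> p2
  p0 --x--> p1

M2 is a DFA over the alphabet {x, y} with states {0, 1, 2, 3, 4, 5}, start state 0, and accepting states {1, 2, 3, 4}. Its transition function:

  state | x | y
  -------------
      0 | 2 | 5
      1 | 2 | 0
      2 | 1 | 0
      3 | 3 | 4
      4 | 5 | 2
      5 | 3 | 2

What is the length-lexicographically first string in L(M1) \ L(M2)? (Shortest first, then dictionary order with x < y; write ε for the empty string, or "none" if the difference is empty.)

xy

The string xy is accepted by M1 but not by M2.
No shorter string lies in the difference, and xy is the lexicographically first length-2 string in L(M1) \ L(M2).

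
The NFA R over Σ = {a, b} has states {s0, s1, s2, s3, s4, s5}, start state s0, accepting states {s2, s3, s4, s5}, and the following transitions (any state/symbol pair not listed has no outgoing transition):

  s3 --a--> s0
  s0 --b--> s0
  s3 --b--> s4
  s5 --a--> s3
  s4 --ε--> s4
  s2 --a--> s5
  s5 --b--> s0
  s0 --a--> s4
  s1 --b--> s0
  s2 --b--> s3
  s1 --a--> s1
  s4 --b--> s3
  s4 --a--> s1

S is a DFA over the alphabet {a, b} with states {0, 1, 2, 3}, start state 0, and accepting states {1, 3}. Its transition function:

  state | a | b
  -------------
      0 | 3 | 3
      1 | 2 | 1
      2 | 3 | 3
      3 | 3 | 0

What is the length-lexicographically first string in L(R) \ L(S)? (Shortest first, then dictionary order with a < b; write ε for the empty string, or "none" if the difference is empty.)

ab

The string ab is accepted by R but not by S.
No shorter string lies in the difference, and ab is the lexicographically first length-2 string in L(R) \ L(S).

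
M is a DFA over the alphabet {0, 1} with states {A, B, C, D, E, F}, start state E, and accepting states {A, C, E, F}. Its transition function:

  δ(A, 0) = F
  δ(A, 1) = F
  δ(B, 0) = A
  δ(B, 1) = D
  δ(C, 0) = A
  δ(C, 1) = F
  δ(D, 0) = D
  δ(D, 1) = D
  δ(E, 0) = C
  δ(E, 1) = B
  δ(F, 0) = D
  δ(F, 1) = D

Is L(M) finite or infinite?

finite

The useful states (reachable from E and able to reach an accepting state) are {A, B, C, E, F}.
Restricted to these states the transition graph has no cycle, so every accepting path has bounded length and L is finite.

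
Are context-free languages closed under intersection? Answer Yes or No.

{aⁿbⁿcᵐ : m,n≥0} and {aᵐbⁿcⁿ : m,n≥0} are both context-free, but their intersection {aⁿbⁿcⁿ : n≥0} is not (pumping lemma).

No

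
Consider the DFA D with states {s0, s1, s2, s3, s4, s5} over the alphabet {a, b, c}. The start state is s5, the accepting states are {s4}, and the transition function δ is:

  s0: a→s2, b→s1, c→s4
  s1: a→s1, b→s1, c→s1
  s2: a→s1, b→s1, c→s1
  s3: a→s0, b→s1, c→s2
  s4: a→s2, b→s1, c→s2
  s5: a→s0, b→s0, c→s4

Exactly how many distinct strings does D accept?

3

The useful subgraph on states {s0, s4, s5} is acyclic, so L(D) is finite; the longest accepting path visits 3 useful states, giving maximum string length 2.
Counting accepting paths from s5 by length: 1 of length 1, 2 of length 2. Total 3.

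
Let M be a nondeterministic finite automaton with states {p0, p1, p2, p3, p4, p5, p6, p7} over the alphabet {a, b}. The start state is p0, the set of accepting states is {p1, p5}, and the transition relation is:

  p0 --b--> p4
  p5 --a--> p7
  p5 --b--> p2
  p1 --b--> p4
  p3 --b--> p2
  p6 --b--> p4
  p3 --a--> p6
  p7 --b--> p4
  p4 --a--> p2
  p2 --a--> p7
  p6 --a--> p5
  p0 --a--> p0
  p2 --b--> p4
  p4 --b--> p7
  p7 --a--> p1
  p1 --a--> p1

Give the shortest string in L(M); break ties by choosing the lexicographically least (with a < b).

bba

A breadth-first search from p0 reaches an accepting state first via the path p0 → p4 → p7 → p1 on input bba.
No string of length < 3 is accepted (BFS exhausts all shorter strings without reaching an accepting state), and bba is the lexicographically least accepting string of length 3.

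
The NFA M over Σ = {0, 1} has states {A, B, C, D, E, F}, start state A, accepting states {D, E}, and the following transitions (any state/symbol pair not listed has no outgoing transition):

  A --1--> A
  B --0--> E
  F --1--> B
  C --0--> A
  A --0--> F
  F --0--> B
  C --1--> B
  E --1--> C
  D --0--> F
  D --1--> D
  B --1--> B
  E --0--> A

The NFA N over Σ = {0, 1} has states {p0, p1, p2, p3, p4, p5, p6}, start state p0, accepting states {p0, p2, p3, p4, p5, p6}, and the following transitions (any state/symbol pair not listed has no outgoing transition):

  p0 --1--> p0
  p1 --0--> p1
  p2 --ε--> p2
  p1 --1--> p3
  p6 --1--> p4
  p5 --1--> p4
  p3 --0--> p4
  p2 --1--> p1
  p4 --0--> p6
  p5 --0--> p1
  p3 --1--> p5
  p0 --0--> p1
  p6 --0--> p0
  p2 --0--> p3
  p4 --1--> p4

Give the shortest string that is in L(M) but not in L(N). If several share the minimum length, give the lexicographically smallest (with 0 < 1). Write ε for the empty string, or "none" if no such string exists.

000

The string 000 is accepted by M but not by N.
No shorter string lies in the difference, and 000 is the lexicographically first length-3 string in L(M) \ L(N).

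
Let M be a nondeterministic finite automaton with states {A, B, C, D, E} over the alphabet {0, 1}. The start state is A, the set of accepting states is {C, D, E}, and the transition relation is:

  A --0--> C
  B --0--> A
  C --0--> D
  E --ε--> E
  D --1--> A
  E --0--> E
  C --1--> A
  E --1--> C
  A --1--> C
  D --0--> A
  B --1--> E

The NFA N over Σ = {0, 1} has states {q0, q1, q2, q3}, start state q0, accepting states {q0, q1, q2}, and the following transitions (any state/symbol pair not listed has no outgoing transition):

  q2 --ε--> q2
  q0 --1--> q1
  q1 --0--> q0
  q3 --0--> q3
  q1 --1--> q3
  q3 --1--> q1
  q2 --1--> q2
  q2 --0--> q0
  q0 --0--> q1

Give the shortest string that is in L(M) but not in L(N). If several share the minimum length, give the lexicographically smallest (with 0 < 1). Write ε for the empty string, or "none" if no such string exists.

The string 010 is accepted by M but not by N.
No shorter string lies in the difference, and 010 is the lexicographically first length-3 string in L(M) \ L(N).

010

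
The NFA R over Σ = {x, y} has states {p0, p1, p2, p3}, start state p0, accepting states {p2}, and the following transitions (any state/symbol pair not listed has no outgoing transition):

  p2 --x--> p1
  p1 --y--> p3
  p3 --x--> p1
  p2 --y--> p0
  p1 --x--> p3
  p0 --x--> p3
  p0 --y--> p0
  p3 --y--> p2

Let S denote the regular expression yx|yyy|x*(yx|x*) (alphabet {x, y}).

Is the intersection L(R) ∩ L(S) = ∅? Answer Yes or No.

Yes

Converting the expression S to a DFA (subset construction, then merging equivalent states) gives the minimal DFA with states {s0, s1, s2, s3, s4, s5, s6}, start state s0, accepting states {s0, s1, s4} and transitions s0: x→s1, y→s2; s1: x→s1, y→s3; s2: x→s4, y→s5; s3: x→s4, y→s6; s4: x→s6, y→s6; s5: x→s6, y→s4; s6: x→s6, y→s6.
Exploring the product automaton R × S from the start pair (p0, s0), following both machines on each input symbol, reaches 14 state pairs: (p0, s0), (p3, s1), (p0, s2), (p1, s1), (p2, s3), (p3, s4), (p0, s5), (p3, s3), (p1, s4), (p0, s6), (p1, s6), (p2, s6), (p3, s6), (p0, s4).
R accepts in {p2} and S accepts in {s0, s1, s4}; no reachable pair has both components accepting, so no string drives both machines to acceptance simultaneously and L(R) ∩ L(S) = ∅.
So no string is accepted by both, and the intersection is empty.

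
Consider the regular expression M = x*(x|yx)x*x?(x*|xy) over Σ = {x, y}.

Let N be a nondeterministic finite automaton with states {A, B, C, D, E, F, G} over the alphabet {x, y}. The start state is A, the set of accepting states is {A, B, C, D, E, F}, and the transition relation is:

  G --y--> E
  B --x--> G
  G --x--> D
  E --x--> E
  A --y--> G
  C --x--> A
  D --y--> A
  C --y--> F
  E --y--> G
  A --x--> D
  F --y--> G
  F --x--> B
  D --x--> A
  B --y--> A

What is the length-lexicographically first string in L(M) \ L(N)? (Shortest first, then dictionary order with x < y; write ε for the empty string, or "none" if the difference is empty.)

xxy

The string xxy is accepted by M but not by N.
No shorter string lies in the difference, and xxy is the lexicographically first length-3 string in L(M) \ L(N).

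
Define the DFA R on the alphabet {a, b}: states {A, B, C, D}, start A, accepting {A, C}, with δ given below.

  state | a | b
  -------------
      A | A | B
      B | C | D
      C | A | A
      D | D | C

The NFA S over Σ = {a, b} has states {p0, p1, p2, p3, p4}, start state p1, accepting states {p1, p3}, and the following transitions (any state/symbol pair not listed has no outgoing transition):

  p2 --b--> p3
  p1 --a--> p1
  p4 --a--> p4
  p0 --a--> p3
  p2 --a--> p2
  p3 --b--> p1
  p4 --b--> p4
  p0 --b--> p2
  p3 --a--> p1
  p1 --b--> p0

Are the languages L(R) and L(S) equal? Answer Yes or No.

Yes

Exploring the product automaton R × S from the start pair (A, p1), following both machines on each input symbol, reaches 4 state pairs: (A, p1), (B, p0), (C, p3), (D, p2).
R accepts in {A, C} and S accepts in {p1, p3}. In every reachable pair the two components are either both accepting — (A, p1), (C, p3) — or both non-accepting, so no string is accepted by exactly one of the machines: L(R) \ L(S) and L(S) \ L(R) are both empty.
Hence every string is accepted by R iff it is accepted by S, and the two languages coincide.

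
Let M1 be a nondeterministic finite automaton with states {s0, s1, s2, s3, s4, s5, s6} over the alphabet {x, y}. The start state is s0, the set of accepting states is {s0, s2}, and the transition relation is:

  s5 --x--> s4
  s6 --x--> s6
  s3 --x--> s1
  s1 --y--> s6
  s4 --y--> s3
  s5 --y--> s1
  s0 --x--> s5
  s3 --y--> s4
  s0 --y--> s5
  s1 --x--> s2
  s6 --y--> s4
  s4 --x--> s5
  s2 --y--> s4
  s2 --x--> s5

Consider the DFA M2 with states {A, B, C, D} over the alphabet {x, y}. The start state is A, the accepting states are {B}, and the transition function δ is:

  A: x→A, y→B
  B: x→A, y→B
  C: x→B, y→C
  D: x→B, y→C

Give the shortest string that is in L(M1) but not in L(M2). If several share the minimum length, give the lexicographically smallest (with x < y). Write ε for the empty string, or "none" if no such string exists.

ε

The empty string ε is accepted by M1 but not by M2.
Since ε is the unique shortest string, it is the required witness.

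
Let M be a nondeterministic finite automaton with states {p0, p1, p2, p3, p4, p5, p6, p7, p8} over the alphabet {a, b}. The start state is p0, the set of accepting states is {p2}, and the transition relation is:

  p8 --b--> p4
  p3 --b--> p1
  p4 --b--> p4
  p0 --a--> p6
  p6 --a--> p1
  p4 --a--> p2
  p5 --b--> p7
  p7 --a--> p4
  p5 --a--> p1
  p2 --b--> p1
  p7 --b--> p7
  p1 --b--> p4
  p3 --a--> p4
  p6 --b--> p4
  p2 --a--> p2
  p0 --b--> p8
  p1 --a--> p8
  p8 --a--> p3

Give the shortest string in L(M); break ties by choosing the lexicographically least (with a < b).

aba

A breadth-first search from p0 reaches an accepting state first via the path p0 → p6 → p4 → p2 on input aba.
No string of length < 3 is accepted (BFS exhausts all shorter strings without reaching an accepting state), and aba is the lexicographically least accepting string of length 3.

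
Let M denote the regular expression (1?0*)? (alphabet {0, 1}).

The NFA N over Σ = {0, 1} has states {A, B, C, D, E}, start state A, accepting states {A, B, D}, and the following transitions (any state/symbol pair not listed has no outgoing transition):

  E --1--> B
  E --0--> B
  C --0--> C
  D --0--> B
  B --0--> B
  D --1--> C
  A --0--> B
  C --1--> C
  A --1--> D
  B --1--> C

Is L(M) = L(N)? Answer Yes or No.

Converting the expression M to a DFA (subset construction, then merging equivalent states) gives the minimal DFA with states {m0, m1, m2}, start state m0, accepting states {m0, m1} and transitions m0: 0→m1, 1→m1; m1: 0→m1, 1→m2; m2: 0→m2, 1→m2.
Exploring the product automaton M × N from the start pair (m0, A), following both machines on each input symbol, reaches 4 state pairs: (m0, A), (m1, B), (m1, D), (m2, C).
M accepts in {m0, m1} and N accepts in {A, B, D}. In every reachable pair the two components are either both accepting — (m0, A), (m1, B), (m1, D) — or both non-accepting, so no string is accepted by exactly one of the machines: L(M) \ L(N) and L(N) \ L(M) are both empty.
Hence every string is accepted by M iff it is accepted by N, and the two languages coincide.

Yes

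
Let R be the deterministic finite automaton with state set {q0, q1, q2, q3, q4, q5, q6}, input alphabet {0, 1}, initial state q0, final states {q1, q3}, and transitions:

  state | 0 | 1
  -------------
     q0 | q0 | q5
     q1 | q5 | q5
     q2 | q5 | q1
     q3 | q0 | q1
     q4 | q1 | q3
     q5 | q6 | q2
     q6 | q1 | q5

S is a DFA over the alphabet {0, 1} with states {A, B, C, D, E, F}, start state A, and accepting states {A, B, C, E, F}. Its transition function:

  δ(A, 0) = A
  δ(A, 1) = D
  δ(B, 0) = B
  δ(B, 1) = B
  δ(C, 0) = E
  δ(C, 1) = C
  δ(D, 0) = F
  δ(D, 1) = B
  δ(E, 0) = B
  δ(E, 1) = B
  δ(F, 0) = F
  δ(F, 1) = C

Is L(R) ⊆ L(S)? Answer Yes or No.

Exploring the product automaton R × S from the start pair (q0, A), following both machines on each input symbol, reaches 14 state pairs: (q0, A), (q5, D), (q6, F), (q2, B), (q1, F), (q5, C), (q5, B), (q1, B), (q5, F), (q6, E), (q2, C), (q6, B), (q5, E), (q1, C).
R accepts in {q1, q3} and S accepts in {A, B, C, E, F}. The reachable pairs whose R-component is accepting are (q1, F), (q1, B), (q1, C); in each of them the S-component is accepting too, so the product for L(R) \ L(S) (R-component accepting, S-component rejecting) has no reachable accepting pair and the difference is empty.
Hence every string in L(R) is also in L(S).

Yes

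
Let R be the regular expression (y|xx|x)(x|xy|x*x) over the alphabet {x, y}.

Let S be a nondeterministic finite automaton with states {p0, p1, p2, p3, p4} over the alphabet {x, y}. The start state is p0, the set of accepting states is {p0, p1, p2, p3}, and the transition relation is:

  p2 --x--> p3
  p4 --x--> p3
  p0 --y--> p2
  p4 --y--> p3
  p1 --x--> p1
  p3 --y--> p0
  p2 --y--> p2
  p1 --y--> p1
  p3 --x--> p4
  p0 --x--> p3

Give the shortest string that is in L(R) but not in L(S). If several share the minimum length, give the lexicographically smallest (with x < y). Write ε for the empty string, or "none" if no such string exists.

The string xx is accepted by R but not by S.
No shorter string lies in the difference, and xx is the lexicographically first length-2 string in L(R) \ L(S).

xx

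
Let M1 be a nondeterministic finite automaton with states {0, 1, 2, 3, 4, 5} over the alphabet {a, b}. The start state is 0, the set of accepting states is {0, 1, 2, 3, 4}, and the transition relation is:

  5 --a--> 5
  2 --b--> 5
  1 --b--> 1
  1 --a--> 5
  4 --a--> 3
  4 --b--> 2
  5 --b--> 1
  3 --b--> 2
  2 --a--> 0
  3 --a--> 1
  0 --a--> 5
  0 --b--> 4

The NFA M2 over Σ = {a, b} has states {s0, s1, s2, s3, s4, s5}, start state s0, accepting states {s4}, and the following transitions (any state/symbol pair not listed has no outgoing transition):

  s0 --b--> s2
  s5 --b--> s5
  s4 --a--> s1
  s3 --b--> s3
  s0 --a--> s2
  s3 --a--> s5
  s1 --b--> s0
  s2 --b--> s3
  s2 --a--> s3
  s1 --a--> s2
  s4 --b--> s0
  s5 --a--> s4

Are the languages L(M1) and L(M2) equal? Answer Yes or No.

No

The empty string ε is accepted by M1 but rejected by M2.
So L(M1) ≠ L(M2).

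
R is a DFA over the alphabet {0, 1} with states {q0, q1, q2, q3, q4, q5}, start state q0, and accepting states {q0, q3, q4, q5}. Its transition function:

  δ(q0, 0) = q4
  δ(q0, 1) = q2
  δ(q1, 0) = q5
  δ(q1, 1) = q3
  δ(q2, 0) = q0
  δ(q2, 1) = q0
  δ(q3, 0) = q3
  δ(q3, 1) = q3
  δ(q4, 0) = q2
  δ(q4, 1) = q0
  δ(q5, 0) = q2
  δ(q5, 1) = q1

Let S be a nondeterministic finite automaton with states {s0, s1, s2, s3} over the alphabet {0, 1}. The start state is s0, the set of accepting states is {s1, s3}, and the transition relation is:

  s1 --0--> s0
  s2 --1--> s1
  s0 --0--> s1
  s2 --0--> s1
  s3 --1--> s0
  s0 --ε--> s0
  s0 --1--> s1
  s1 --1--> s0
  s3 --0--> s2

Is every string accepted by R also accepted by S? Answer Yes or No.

The empty string ε is in L(R) but not in L(S).
So L(R) ⊄ L(S).

No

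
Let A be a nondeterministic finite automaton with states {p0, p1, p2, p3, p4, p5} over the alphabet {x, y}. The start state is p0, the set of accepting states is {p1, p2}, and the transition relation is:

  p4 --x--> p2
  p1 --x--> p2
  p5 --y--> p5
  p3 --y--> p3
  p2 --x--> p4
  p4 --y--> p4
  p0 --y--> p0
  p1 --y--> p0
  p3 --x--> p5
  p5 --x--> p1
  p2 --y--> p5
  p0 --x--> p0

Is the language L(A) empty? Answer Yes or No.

Yes

The states reachable from the start state are {p0}.
None of the accepting states {p1, p2} is reachable, so no string is accepted and L(A) = ∅.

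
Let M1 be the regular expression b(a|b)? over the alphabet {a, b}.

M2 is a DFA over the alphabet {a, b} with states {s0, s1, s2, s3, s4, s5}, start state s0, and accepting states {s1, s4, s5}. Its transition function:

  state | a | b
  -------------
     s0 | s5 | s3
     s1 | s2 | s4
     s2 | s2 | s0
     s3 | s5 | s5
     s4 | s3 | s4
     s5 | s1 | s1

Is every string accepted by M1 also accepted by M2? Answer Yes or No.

The string b is in L(M1) but not in L(M2).
So L(M1) ⊄ L(M2).

No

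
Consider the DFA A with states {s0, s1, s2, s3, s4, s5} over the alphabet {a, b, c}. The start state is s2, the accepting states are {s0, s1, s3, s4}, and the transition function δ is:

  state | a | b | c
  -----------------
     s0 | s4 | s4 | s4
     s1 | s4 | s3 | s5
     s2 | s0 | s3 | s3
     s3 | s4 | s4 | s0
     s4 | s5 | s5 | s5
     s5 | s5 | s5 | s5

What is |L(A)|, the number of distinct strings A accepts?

The useful subgraph on states {s0, s2, s3, s4} is acyclic, so L(A) is finite; the longest accepting path visits 4 useful states, giving maximum string length 3.
Counting accepting paths from s2 by length: 3 of length 1, 9 of length 2, 6 of length 3. Total 18.

18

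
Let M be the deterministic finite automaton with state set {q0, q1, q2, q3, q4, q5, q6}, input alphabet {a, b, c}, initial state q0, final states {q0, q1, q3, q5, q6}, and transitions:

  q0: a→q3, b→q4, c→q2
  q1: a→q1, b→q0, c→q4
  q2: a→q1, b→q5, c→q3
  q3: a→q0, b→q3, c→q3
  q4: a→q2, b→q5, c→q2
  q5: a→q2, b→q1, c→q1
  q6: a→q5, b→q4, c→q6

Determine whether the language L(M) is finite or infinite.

infinite

State q0 is reachable from the start and can reach an accepting state, and it lies on the cycle q0 → q2 → q1 → q0.
Traversing that cycle any number of times yields accepted strings of unbounded length, so the language is infinite.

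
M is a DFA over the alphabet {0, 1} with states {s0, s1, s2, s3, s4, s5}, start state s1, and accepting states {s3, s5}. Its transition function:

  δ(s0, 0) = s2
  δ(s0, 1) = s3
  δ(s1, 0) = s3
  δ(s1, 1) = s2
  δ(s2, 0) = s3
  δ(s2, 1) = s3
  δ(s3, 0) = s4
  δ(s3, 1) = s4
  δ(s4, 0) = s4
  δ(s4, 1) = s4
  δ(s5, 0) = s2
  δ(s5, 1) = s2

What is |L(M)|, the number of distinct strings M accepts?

The useful subgraph on states {s1, s2, s3} is acyclic, so L(M) is finite; the longest accepting path visits 3 useful states, giving maximum string length 2.
Counting accepting paths from s1 by length: 1 of length 1, 2 of length 2. Total 3.

3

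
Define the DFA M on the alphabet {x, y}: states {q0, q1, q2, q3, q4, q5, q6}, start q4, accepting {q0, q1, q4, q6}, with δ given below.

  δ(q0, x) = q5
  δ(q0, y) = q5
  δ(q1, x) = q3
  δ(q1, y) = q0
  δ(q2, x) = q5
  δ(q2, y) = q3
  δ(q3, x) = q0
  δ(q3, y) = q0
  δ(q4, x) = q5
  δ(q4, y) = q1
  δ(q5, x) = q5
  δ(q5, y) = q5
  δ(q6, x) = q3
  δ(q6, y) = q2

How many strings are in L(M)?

The useful subgraph on states {q0, q1, q3, q4} is acyclic, so L(M) is finite; the longest accepting path visits 4 useful states, giving maximum string length 3.
Counting accepting paths from q4 by length: 1 of length 0, 1 of length 1, 1 of length 2, 2 of length 3. Total 5.

5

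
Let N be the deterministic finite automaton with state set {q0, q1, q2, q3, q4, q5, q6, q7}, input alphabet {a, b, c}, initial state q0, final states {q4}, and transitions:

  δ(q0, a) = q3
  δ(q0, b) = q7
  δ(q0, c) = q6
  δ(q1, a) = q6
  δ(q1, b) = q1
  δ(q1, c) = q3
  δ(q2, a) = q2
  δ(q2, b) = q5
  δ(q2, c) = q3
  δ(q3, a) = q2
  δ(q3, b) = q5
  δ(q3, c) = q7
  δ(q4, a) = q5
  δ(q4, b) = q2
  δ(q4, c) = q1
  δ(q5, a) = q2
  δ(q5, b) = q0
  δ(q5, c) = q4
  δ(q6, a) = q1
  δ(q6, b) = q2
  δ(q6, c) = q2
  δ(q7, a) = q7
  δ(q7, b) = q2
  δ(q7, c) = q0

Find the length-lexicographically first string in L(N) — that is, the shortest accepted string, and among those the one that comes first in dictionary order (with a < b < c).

A breadth-first search from q0 reaches an accepting state first via the path q0 → q3 → q5 → q4 on input abc.
No string of length < 3 is accepted (BFS exhausts all shorter strings without reaching an accepting state), and abc is the lexicographically least accepting string of length 3.

abc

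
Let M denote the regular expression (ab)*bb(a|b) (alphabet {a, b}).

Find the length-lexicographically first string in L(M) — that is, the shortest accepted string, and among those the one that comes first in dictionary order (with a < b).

bba

By inspection of the expression, no string of length less than 3 matches, and bba is the lexicographically first match of length 3.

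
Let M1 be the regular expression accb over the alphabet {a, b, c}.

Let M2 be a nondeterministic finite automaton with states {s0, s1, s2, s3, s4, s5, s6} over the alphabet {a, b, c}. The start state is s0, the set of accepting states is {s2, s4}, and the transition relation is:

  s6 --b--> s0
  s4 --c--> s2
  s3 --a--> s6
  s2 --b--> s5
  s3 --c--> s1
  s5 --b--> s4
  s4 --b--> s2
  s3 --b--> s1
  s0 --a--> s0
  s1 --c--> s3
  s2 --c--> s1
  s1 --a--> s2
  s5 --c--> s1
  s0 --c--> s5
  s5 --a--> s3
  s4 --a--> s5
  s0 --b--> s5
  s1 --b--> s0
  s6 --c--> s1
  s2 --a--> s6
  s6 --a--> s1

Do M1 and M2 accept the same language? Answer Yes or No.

The string accb is accepted by M1 but rejected by M2.
So L(M1) ≠ L(M2).

No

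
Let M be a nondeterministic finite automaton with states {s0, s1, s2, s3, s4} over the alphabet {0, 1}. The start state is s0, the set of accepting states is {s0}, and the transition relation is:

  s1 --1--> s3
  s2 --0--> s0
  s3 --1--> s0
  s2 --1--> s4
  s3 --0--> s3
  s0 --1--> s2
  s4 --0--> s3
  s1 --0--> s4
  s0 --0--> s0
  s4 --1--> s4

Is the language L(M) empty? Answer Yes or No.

No

The empty string ε is accepted: the run s0 ends in the accepting state s0.
Since at least one string is accepted, L(M) is not empty.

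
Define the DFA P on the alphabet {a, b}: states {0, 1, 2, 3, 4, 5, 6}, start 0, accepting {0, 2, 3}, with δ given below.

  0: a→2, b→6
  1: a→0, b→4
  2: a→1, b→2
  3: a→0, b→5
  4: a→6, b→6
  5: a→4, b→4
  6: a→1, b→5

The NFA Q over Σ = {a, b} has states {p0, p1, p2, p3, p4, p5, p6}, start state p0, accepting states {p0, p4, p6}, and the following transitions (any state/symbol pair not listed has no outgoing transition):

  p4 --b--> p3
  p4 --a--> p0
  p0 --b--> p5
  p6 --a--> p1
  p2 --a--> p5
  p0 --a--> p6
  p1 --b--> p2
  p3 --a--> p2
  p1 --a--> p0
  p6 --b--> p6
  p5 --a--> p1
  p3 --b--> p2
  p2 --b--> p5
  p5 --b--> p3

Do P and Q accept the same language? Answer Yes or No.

Yes

Exploring the product automaton P × Q from the start pair (0, p0), following both machines on each input symbol, reaches 6 state pairs: (0, p0), (2, p6), (6, p5), (1, p1), (5, p3), (4, p2).
P accepts in {0, 2, 3} and Q accepts in {p0, p4, p6}. In every reachable pair the two components are either both accepting — (0, p0), (2, p6) — or both non-accepting, so no string is accepted by exactly one of the machines: L(P) \ L(Q) and L(Q) \ L(P) are both empty.
Hence every string is accepted by P iff it is accepted by Q, and the two languages coincide.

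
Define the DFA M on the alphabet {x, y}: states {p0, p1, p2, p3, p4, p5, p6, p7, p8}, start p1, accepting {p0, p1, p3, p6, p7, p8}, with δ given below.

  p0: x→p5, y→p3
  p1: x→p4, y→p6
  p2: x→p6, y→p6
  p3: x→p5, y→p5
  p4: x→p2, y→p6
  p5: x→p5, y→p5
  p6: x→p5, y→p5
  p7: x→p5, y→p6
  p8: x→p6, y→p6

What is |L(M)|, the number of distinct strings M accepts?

The useful subgraph on states {p1, p2, p4, p6} is acyclic, so L(M) is finite; the longest accepting path visits 4 useful states, giving maximum string length 3.
Counting accepting paths from p1 by length: 1 of length 0, 1 of length 1, 1 of length 2, 2 of length 3. Total 5.

5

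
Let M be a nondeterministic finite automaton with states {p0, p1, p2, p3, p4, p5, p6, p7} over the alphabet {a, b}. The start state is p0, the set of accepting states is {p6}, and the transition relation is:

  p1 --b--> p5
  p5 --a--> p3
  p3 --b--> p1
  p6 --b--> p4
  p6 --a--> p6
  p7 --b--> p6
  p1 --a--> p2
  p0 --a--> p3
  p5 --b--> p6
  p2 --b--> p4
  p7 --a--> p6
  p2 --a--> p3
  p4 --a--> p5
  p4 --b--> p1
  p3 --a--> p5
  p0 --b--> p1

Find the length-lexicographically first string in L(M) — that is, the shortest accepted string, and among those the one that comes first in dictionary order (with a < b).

A breadth-first search from p0 reaches an accepting state first via the path p0 → p3 → p5 → p6 on input aab.
No string of length < 3 is accepted (BFS exhausts all shorter strings without reaching an accepting state), and aab is the lexicographically least accepting string of length 3.

aab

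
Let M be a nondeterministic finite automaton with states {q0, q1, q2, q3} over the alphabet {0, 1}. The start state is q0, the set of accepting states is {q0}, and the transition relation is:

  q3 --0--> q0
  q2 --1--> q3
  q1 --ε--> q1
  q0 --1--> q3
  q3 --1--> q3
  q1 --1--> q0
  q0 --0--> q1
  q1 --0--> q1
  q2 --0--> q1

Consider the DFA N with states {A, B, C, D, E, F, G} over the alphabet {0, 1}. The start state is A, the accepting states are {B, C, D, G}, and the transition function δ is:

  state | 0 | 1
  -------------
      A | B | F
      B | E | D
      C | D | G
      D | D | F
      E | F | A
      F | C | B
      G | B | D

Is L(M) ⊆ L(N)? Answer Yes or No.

No

The empty string ε is in L(M) but not in L(N).
So L(M) ⊄ L(N).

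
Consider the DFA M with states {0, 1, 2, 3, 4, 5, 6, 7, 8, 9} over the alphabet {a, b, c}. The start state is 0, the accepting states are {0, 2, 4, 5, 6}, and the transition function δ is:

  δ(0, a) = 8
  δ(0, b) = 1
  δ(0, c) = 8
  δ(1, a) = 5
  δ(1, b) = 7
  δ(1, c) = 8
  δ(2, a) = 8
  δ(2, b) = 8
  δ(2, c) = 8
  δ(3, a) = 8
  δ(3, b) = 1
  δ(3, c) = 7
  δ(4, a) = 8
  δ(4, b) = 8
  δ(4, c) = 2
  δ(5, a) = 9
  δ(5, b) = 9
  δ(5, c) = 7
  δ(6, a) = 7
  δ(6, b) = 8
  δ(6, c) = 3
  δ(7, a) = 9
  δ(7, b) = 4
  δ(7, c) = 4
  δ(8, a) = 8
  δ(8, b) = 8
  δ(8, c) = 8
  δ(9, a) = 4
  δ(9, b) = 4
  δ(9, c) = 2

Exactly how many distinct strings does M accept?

The useful subgraph on states {0, 1, 2, 4, 5, 7, 9} is acyclic, so L(M) is finite; the longest accepting path visits 7 useful states, giving maximum string length 6.
Counting accepting paths from 0 by length: 1 of length 0, 1 of length 2, 2 of length 3, 13 of length 4, 11 of length 5, 2 of length 6. Total 30.

30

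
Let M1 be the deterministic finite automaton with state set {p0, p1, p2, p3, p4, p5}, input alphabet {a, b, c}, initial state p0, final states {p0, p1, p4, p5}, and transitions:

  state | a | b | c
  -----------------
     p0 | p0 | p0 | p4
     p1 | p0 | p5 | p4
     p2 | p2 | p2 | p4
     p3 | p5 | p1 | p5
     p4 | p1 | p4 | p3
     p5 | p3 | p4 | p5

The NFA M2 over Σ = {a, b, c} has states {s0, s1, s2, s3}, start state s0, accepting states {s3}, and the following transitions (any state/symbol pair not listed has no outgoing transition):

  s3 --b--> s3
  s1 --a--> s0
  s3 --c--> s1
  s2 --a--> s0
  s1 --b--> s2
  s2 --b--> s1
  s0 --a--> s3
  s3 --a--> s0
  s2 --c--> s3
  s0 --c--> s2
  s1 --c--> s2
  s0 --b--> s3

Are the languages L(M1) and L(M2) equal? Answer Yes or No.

The empty string ε is accepted by M1 but rejected by M2.
So L(M1) ≠ L(M2).

No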